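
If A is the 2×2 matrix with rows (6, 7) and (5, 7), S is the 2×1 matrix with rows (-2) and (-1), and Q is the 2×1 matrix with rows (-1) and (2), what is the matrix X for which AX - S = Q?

AX = Q + S = [[-3], [1]].
A is on the left of X, so left-multiply by A⁻¹: X = A⁻¹(Q + S).
det A = 7, so A⁻¹ = [[1, -1], [-5/7, 6/7]].
X = A⁻¹(Q + S) = [[-4], [3]].

X = [[-4], [3]]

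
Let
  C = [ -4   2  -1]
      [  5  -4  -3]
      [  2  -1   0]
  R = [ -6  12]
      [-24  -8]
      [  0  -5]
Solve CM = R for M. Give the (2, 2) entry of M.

1

C is on the left of M, so left-multiply by C⁻¹: M = C⁻¹R.
C has determinant -3; C⁻¹ = [[1, -1/3, 10/3], [2, -2/3, 17/3], [-1, 0, -2]].
M = C⁻¹R = [[1, -1/3, 10/3], [2, -2/3, 17/3], [-1, 0, -2]] · [[-6, 12], [-24, -8], [0, -5]] = [[2, -2], [4, 1], [6, -2]].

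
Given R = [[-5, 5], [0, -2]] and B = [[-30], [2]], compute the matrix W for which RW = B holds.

Since R multiplies W on the left, W = R⁻¹B.
R has determinant 10; R⁻¹ = [[-1/5, -1/2], [0, -1/2]].
W = R⁻¹B = [[-1/5, -1/2], [0, -1/2]] · [[-30], [2]] = [[5], [-1]].

W = [[5], [-1]]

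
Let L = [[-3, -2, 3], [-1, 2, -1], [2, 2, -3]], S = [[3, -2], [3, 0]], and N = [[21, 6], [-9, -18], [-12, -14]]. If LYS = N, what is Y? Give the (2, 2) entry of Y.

-5

Isolating Y: multiply by L⁻¹ from the left and S⁻¹ from the right, so Y = L⁻¹NS⁻¹.
L has determinant 4; L⁻¹ = [[-1, 0, -1], [-5/4, 3/4, -3/2], [-3/2, 1/2, -2]].
det S = 6; the adjugate gives S⁻¹ = [[0, 1/3], [-1/2, 1/2]].
L⁻¹N = [[-9, 8], [-15, 0], [-12, 10]].
Y = (L⁻¹N)S⁻¹ = [[-4, 1], [0, -5], [-5, 1]].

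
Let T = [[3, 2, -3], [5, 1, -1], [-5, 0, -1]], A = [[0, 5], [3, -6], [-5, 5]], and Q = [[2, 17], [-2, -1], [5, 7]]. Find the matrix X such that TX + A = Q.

X = [[-1, 0], [-5, 3], [-5, -2]]

TX = Q − A = [[2, 12], [-5, 5], [10, 2]].
Since T multiplies X on the left, X = T⁻¹(Q − A).
T has determinant 2; T⁻¹ = [[-1/2, 1, 1/2], [5, -9, -6], [5/2, -5, -7/2]].
X = T⁻¹(Q − A) = [[-1, 0], [-5, 3], [-5, -2]].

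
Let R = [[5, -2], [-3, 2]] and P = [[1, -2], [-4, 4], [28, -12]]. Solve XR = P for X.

X = [[-1, -2], [1, 3], [5, -1]]

Right-multiplying both sides by R⁻¹ gives X = PR⁻¹.
det R = 4; the adjugate gives R⁻¹ = [[1/2, 1/2], [3/4, 5/4]].
X = PR⁻¹ = [[1, -2], [-4, 4], [28, -12]] · [[1/2, 1/2], [3/4, 5/4]] = [[-1, -2], [1, 3], [5, -1]].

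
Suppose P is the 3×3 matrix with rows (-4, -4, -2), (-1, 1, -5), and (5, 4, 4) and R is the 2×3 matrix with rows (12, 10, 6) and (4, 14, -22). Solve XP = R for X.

P is on the right of X, so right-multiply by P⁻¹: X = RP⁻¹.
det P = 6; the adjugate gives P⁻¹ = [[4, 4/3, 11/3], [-7/2, -1, -3], [-3/2, -2/3, -4/3]].
X = RP⁻¹ = [[12, 10, 6], [4, 14, -22]] · [[4, 4/3, 11/3], [-7/2, -1, -3], [-3/2, -2/3, -4/3]] = [[4, 2, 6], [0, 6, 2]].

X = [[4, 2, 6], [0, 6, 2]]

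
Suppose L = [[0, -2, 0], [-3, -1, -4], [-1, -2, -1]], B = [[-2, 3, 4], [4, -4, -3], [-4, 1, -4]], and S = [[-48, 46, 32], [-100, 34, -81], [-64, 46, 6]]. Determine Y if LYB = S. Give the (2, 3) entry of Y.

Y = L⁻¹SB⁻¹ (apply L⁻¹ on the left and B⁻¹ on the right).
L has determinant -2; L⁻¹ = [[7/2, 1, -4], [-1/2, 0, 0], [-5/2, -1, 3]].
B has determinant -2; B⁻¹ = [[-19/2, -8, -7/2], [-14, -12, -5], [6, 5, 2]].
L⁻¹S = [[-12, 11, 7], [24, -23, -16], [28, -11, 19]].
Y = (L⁻¹S)B⁻¹ = [[2, -1, 1], [-2, 4, -1], [2, 3, -5]].

-1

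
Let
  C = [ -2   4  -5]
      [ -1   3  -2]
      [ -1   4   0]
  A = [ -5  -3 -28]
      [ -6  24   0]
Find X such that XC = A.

X = [[6, -1, -6], [0, 0, 6]]

Since C sits to the right of X, X = AC⁻¹.
det C = -3, so C⁻¹ = [[-8/3, 20/3, -7/3], [-2/3, 5/3, -1/3], [1/3, -4/3, 2/3]].
X = AC⁻¹ = [[-5, -3, -28], [-6, 24, 0]] · [[-8/3, 20/3, -7/3], [-2/3, 5/3, -1/3], [1/3, -4/3, 2/3]] = [[6, -1, -6], [0, 0, 6]].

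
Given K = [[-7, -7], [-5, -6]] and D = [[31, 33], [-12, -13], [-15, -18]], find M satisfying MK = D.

Since K sits to the right of M, M = DK⁻¹.
det K = 7; the adjugate gives K⁻¹ = [[-6/7, 1], [5/7, -1]].
M = DK⁻¹ = [[31, 33], [-12, -13], [-15, -18]] · [[-6/7, 1], [5/7, -1]] = [[-3, -2], [1, 1], [0, 3]].

M = [[-3, -2], [1, 1], [0, 3]]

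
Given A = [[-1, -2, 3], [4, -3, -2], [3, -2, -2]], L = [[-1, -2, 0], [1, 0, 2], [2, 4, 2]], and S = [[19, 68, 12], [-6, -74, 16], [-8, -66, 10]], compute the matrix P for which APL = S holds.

Left-multiply by A⁻¹ and right-multiply by L⁻¹: P = A⁻¹SL⁻¹.
det A = -3; the adjugate gives A⁻¹ = [[-2/3, 10/3, -13/3], [-2/3, 7/3, -10/3], [-1/3, 8/3, -11/3]].
det L = 4, so L⁻¹ = [[-2, 1, -1], [1/2, -1/2, 1/2], [1, 0, 1/2]].
A⁻¹S = [[2, -6, 2], [0, 2, -4], [7, 22, 2]].
P = (A⁻¹S)L⁻¹ = [[-5, 5, -4], [-3, -1, -1], [-1, -4, 5]].

P = [[-5, 5, -4], [-3, -1, -1], [-1, -4, 5]]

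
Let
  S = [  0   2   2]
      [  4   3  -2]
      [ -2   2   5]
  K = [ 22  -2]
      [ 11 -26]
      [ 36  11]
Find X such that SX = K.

Left-multiplying both sides by S⁻¹ gives X = S⁻¹K.
det S = -4; the adjugate gives S⁻¹ = [[-19/4, 3/2, 5/2], [4, -1, -2], [-7/2, 1, 2]].
X = S⁻¹K = [[-19/4, 3/2, 5/2], [4, -1, -2], [-7/2, 1, 2]] · [[22, -2], [11, -26], [36, 11]] = [[2, -2], [5, -4], [6, 3]].

X = [[2, -2], [5, -4], [6, 3]]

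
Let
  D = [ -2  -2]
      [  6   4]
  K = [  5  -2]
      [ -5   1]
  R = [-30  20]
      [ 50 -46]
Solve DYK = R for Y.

Y = D⁻¹RK⁻¹ (apply D⁻¹ on the left and K⁻¹ on the right).
det D = 4; the adjugate gives D⁻¹ = [[1, 1/2], [-3/2, -1/2]].
det K = -5; the adjugate gives K⁻¹ = [[-1/5, -2/5], [-1, -1]].
D⁻¹R = [[-5, -3], [20, -7]].
Y = (D⁻¹R)K⁻¹ = [[4, 5], [3, -1]].

Y = [[4, 5], [3, -1]]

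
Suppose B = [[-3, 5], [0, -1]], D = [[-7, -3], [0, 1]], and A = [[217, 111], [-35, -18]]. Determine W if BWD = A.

W = [[2, -1], [-5, 3]]

W = B⁻¹AD⁻¹ (apply B⁻¹ on the left and D⁻¹ on the right).
det B = 3; the adjugate gives B⁻¹ = [[-1/3, -5/3], [0, -1]].
det D = -7; the adjugate gives D⁻¹ = [[-1/7, -3/7], [0, 1]].
B⁻¹A = [[-14, -7], [35, 18]].
W = (B⁻¹A)D⁻¹ = [[2, -1], [-5, 3]].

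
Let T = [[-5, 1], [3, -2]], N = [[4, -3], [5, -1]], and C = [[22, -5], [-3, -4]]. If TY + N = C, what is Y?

TY = C − N = [[18, -2], [-8, -3]].
Left-multiplying both sides by T⁻¹ gives Y = T⁻¹(C − N).
det T = 7, so T⁻¹ = [[-2/7, -1/7], [-3/7, -5/7]].
Y = T⁻¹(C − N) = [[-4, 1], [-2, 3]].

Y = [[-4, 1], [-2, 3]]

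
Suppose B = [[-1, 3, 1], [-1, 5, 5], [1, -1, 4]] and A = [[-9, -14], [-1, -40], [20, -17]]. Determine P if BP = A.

B is on the left of P, so left-multiply by B⁻¹: P = B⁻¹A.
det B = -2, so B⁻¹ = [[-25/2, 13/2, -5], [-9/2, 5/2, -2], [2, -1, 1]].
P = B⁻¹A = [[-25/2, 13/2, -5], [-9/2, 5/2, -2], [2, -1, 1]] · [[-9, -14], [-1, -40], [20, -17]] = [[6, 0], [-2, -3], [3, -5]].

P = [[6, 0], [-2, -3], [3, -5]]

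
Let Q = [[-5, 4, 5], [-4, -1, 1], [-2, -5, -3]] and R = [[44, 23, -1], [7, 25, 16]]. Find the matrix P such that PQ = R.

Since Q sits to the right of P, P = RQ⁻¹.
det Q = -6, so Q⁻¹ = [[-4/3, 13/6, -3/2], [7/3, -25/6, 5/2], [-3, 11/2, -7/2]].
P = RQ⁻¹ = [[44, 23, -1], [7, 25, 16]] · [[-4/3, 13/6, -3/2], [7/3, -25/6, 5/2], [-3, 11/2, -7/2]] = [[-2, -6, -5], [1, -1, -4]].

P = [[-2, -6, -5], [1, -1, -4]]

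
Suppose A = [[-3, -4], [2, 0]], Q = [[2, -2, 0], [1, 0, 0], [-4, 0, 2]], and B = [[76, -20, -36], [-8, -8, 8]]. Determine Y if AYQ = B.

Left-multiply by A⁻¹ and right-multiply by Q⁻¹: Y = A⁻¹BQ⁻¹.
det A = 8, so A⁻¹ = [[0, 1/2], [-1/4, -3/8]].
det Q = 4, so Q⁻¹ = [[0, 1, 0], [-1/2, 1, 0], [0, 2, 1/2]].
A⁻¹B = [[-4, -4, 4], [-16, 8, 6]].
Y = (A⁻¹B)Q⁻¹ = [[2, 0, 2], [-4, 4, 3]].

Y = [[2, 0, 2], [-4, 4, 3]]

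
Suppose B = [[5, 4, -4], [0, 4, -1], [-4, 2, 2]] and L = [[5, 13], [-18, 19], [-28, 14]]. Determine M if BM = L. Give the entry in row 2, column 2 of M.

4

Since B multiplies M on the left, M = B⁻¹L.
det B = 2, so B⁻¹ = [[5, -8, 6], [2, -3, 5/2], [8, -13, 10]].
M = B⁻¹L = [[5, -8, 6], [2, -3, 5/2], [8, -13, 10]] · [[5, 13], [-18, 19], [-28, 14]] = [[1, -3], [-6, 4], [-6, -3]].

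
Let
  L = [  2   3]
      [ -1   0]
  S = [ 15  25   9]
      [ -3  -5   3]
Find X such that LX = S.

X = [[3, 5, -3], [3, 5, 5]]

Since L multiplies X on the left, X = L⁻¹S.
det L = 3, so L⁻¹ = [[0, -1], [1/3, 2/3]].
X = L⁻¹S = [[0, -1], [1/3, 2/3]] · [[15, 25, 9], [-3, -5, 3]] = [[3, 5, -3], [3, 5, 5]].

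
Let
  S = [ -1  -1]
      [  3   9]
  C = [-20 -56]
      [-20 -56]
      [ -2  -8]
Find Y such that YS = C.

Since S sits to the right of Y, Y = CS⁻¹.
det S = -6; the adjugate gives S⁻¹ = [[-3/2, -1/6], [1/2, 1/6]].
Y = CS⁻¹ = [[-20, -56], [-20, -56], [-2, -8]] · [[-3/2, -1/6], [1/2, 1/6]] = [[2, -6], [2, -6], [-1, -1]].

Y = [[2, -6], [2, -6], [-1, -1]]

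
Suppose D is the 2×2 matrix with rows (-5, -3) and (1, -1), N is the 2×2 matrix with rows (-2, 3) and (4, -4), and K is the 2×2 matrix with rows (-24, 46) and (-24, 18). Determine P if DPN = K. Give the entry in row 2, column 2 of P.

Isolating P: multiply by D⁻¹ from the left and N⁻¹ from the right, so P = D⁻¹KN⁻¹.
det D = 8; the adjugate gives D⁻¹ = [[-1/8, 3/8], [-1/8, -5/8]].
N has determinant -4; N⁻¹ = [[1, 3/4], [1, 1/2]].
D⁻¹K = [[-6, 1], [18, -17]].
P = (D⁻¹K)N⁻¹ = [[-5, -4], [1, 5]].

5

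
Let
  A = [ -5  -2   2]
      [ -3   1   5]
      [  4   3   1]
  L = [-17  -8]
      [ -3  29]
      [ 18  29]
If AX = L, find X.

X = [[1, 2], [5, 5], [-1, 6]]

Since A multiplies X on the left, X = A⁻¹L.
det A = -2; the adjugate gives A⁻¹ = [[7, -4, 6], [-23/2, 13/2, -19/2], [13/2, -7/2, 11/2]].
X = A⁻¹L = [[7, -4, 6], [-23/2, 13/2, -19/2], [13/2, -7/2, 11/2]] · [[-17, -8], [-3, 29], [18, 29]] = [[1, 2], [5, 5], [-1, 6]].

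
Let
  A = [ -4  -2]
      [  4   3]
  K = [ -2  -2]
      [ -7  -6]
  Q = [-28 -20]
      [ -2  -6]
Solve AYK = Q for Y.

Y = [[3, -4], [1, 4]]

Left-multiply by A⁻¹ and right-multiply by K⁻¹: Y = A⁻¹QK⁻¹.
det A = -4; the adjugate gives A⁻¹ = [[-3/4, -1/2], [1, 1]].
K has determinant -2; K⁻¹ = [[3, -1], [-7/2, 1]].
A⁻¹Q = [[22, 18], [-30, -26]].
Y = (A⁻¹Q)K⁻¹ = [[3, -4], [1, 4]].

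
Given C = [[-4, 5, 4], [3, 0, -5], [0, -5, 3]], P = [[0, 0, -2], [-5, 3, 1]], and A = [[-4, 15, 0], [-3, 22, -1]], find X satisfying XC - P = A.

XC = A + P = [[-4, 15, -2], [-8, 25, 0]].
Right-multiplying both sides by C⁻¹ gives X = (A + P)C⁻¹.
det C = -5, so C⁻¹ = [[5, 7, 5], [9/5, 12/5, 8/5], [3, 4, 3]].
X = (A + P)C⁻¹ = [[1, 0, -2], [5, 4, 0]].

X = [[1, 0, -2], [5, 4, 0]]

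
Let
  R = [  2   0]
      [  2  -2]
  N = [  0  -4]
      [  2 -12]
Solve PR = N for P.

P = [[-2, 2], [-5, 6]]

Since R sits to the right of P, P = NR⁻¹.
det R = -4; the adjugate gives R⁻¹ = [[1/2, 0], [1/2, -1/2]].
P = NR⁻¹ = [[0, -4], [2, -12]] · [[1/2, 0], [1/2, -1/2]] = [[-2, 2], [-5, 6]].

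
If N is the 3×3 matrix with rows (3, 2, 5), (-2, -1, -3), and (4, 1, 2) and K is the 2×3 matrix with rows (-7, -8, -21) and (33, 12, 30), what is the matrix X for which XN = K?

Since N sits to the right of X, X = KN⁻¹.
det N = -3, so N⁻¹ = [[-1/3, -1/3, 1/3], [8/3, 14/3, 1/3], [-2/3, -5/3, -1/3]].
X = KN⁻¹ = [[-7, -8, -21], [33, 12, 30]] · [[-1/3, -1/3, 1/3], [8/3, 14/3, 1/3], [-2/3, -5/3, -1/3]] = [[-5, 0, 2], [1, -5, 5]].

X = [[-5, 0, 2], [1, -5, 5]]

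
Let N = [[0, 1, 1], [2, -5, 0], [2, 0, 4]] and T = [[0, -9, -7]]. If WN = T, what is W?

N is on the right of W, so right-multiply by N⁻¹: W = TN⁻¹.
det N = 2; the adjugate gives N⁻¹ = [[-10, -2, 5/2], [-4, -1, 1], [5, 1, -1]].
W = TN⁻¹ = [[0, -9, -7]] · [[-10, -2, 5/2], [-4, -1, 1], [5, 1, -1]] = [[1, 2, -2]].

W = [[1, 2, -2]]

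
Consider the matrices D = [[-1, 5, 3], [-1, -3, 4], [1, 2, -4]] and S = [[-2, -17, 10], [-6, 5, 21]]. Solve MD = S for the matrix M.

Right-multiplying both sides by D⁻¹ gives M = SD⁻¹.
det D = -1; the adjugate gives D⁻¹ = [[-4, -26, -29], [0, -1, -1], [-1, -7, -8]].
M = SD⁻¹ = [[-2, -17, 10], [-6, 5, 21]] · [[-4, -26, -29], [0, -1, -1], [-1, -7, -8]] = [[-2, -1, -5], [3, 4, 1]].

M = [[-2, -1, -5], [3, 4, 1]]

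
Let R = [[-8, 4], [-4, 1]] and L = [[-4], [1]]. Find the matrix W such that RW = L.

W = [[-1], [-3]]

R is on the left of W, so left-multiply by R⁻¹: W = R⁻¹L.
det R = 8, so R⁻¹ = [[1/8, -1/2], [1/2, -1]].
W = R⁻¹L = [[1/8, -1/2], [1/2, -1]] · [[-4], [1]] = [[-1], [-3]].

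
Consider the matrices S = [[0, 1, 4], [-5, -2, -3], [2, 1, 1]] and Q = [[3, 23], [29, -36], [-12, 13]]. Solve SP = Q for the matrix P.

Left-multiplying both sides by S⁻¹ gives P = S⁻¹Q.
det S = -5; the adjugate gives S⁻¹ = [[-1/5, -3/5, -1], [1/5, 8/5, 4], [1/5, -2/5, -1]].
P = S⁻¹Q = [[-1/5, -3/5, -1], [1/5, 8/5, 4], [1/5, -2/5, -1]] · [[3, 23], [29, -36], [-12, 13]] = [[-6, 4], [-1, -1], [1, 6]].

P = [[-6, 4], [-1, -1], [1, 6]]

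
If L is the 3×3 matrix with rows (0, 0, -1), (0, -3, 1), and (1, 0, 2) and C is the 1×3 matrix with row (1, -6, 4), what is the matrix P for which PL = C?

P = [[0, 2, 1]]

L is on the right of P, so right-multiply by L⁻¹: P = CL⁻¹.
det L = -3; the adjugate gives L⁻¹ = [[2, 0, 1], [-1/3, -1/3, 0], [-1, 0, 0]].
P = CL⁻¹ = [[1, -6, 4]] · [[2, 0, 1], [-1/3, -1/3, 0], [-1, 0, 0]] = [[0, 2, 1]].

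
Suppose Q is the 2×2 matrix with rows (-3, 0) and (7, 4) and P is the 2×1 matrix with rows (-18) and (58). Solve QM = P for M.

Since Q multiplies M on the left, M = Q⁻¹P.
det Q = -12; the adjugate gives Q⁻¹ = [[-1/3, 0], [7/12, 1/4]].
M = Q⁻¹P = [[-1/3, 0], [7/12, 1/4]] · [[-18], [58]] = [[6], [4]].

M = [[6], [4]]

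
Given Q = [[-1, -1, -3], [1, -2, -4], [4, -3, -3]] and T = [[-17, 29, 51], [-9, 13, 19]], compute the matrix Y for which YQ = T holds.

Q is on the right of Y, so right-multiply by Q⁻¹: Y = TQ⁻¹.
det Q = 4; the adjugate gives Q⁻¹ = [[-3/2, 3/2, -1/2], [-13/4, 15/4, -7/4], [5/4, -7/4, 3/4]].
Y = TQ⁻¹ = [[-17, 29, 51], [-9, 13, 19]] · [[-3/2, 3/2, -1/2], [-13/4, 15/4, -7/4], [5/4, -7/4, 3/4]] = [[-5, -6, -4], [-5, 2, -4]].

Y = [[-5, -6, -4], [-5, 2, -4]]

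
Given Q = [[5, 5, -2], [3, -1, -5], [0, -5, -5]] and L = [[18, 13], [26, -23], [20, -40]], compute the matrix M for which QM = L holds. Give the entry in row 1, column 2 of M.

3

Since Q multiplies M on the left, M = Q⁻¹L.
det Q = 5; the adjugate gives Q⁻¹ = [[-4, 7, -27/5], [3, -5, 19/5], [-3, 5, -4]].
M = Q⁻¹L = [[-4, 7, -27/5], [3, -5, 19/5], [-3, 5, -4]] · [[18, 13], [26, -23], [20, -40]] = [[2, 3], [0, 2], [-4, 6]].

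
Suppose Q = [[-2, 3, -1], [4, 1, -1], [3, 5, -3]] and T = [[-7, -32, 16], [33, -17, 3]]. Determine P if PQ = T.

Since Q sits to the right of P, P = TQ⁻¹.
det Q = 6; the adjugate gives Q⁻¹ = [[1/3, 2/3, -1/3], [3/2, 3/2, -1], [17/6, 19/6, -7/3]].
P = TQ⁻¹ = [[-7, -32, 16], [33, -17, 3]] · [[1/3, 2/3, -1/3], [3/2, 3/2, -1], [17/6, 19/6, -7/3]] = [[-5, -2, -3], [-6, 6, -1]].

P = [[-5, -2, -3], [-6, 6, -1]]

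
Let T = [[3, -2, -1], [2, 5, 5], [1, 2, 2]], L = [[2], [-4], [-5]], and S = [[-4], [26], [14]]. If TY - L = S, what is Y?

Y = [[1], [1], [3]]

TY = S + L = [[-2], [22], [9]].
Left-multiplying both sides by T⁻¹ gives Y = T⁻¹(S + L).
det T = -1, so T⁻¹ = [[0, -2, 5], [-1, -7, 17], [1, 8, -19]].
Y = T⁻¹(S + L) = [[1], [1], [3]].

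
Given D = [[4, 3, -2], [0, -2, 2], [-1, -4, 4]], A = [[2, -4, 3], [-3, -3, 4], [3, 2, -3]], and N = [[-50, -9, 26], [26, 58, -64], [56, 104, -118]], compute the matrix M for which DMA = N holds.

M = D⁻¹NA⁻¹ (apply D⁻¹ on the left and A⁻¹ on the right).
det D = -2; the adjugate gives D⁻¹ = [[0, 2, -1], [1, -7, 4], [1, -13/2, 4]].
A has determinant -1; A⁻¹ = [[-1, 6, 7], [-3, 15, 17], [-3, 16, 18]].
D⁻¹N = [[-4, 12, -10], [-8, 1, 2], [5, 30, -30]].
M = (D⁻¹N)A⁻¹ = [[-2, -4, -4], [-1, -1, -3], [-5, 0, 5]].

M = [[-2, -4, -4], [-1, -1, -3], [-5, 0, 5]]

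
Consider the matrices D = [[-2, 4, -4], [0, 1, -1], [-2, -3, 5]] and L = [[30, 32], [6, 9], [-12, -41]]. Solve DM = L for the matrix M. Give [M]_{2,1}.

6

Since D multiplies M on the left, M = D⁻¹L.
det D = -4; the adjugate gives D⁻¹ = [[-1/2, 2, 0], [-1/2, 9/2, 1/2], [-1/2, 7/2, 1/2]].
M = D⁻¹L = [[-1/2, 2, 0], [-1/2, 9/2, 1/2], [-1/2, 7/2, 1/2]] · [[30, 32], [6, 9], [-12, -41]] = [[-3, 2], [6, 4], [0, -5]].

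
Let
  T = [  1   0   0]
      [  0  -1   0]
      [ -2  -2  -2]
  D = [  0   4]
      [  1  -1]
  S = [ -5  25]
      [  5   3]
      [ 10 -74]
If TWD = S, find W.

Left-multiply by T⁻¹ and right-multiply by D⁻¹: W = T⁻¹SD⁻¹.
det T = 2; the adjugate gives T⁻¹ = [[1, 0, 0], [0, -1, 0], [-1, 1, -1/2]].
D has determinant -4; D⁻¹ = [[1/4, 1], [1/4, 0]].
T⁻¹S = [[-5, 25], [-5, -3], [5, 15]].
W = (T⁻¹S)D⁻¹ = [[5, -5], [-2, -5], [5, 5]].

W = [[5, -5], [-2, -5], [5, 5]]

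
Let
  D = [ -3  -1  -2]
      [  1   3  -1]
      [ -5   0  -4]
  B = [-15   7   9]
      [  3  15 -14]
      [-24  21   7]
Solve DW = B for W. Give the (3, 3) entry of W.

D is on the left of W, so left-multiply by D⁻¹: W = D⁻¹B.
det D = -3, so D⁻¹ = [[4, 4/3, -7/3], [-3, -2/3, 5/3], [-5, -5/3, 8/3]].
W = D⁻¹B = [[4, 4/3, -7/3], [-3, -2/3, 5/3], [-5, -5/3, 8/3]] · [[-15, 7, 9], [3, 15, -14], [-24, 21, 7]] = [[0, -1, 1], [3, 4, -6], [6, -4, -3]].

-3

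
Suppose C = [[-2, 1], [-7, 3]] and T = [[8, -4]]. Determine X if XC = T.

X = [[-4, 0]]

Right-multiplying both sides by C⁻¹ gives X = TC⁻¹.
det C = 1, so C⁻¹ = [[3, -1], [7, -2]].
X = TC⁻¹ = [[8, -4]] · [[3, -1], [7, -2]] = [[-4, 0]].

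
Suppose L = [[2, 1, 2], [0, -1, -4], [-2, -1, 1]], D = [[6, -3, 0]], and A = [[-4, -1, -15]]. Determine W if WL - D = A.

WL = A + D = [[2, -4, -15]].
L is on the right of W, so right-multiply by L⁻¹: W = (A + D)L⁻¹.
L has determinant -6; L⁻¹ = [[5/6, 1/2, 1/3], [-4/3, -1, -4/3], [1/3, 0, 1/3]].
W = (A + D)L⁻¹ = [[2, 5, 1]].

W = [[2, 5, 1]]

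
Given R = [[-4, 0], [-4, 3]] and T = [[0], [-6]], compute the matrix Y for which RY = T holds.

Y = [[0], [-2]]

Since R multiplies Y on the left, Y = R⁻¹T.
R has determinant -12; R⁻¹ = [[-1/4, 0], [-1/3, 1/3]].
Y = R⁻¹T = [[-1/4, 0], [-1/3, 1/3]] · [[0], [-6]] = [[0], [-2]].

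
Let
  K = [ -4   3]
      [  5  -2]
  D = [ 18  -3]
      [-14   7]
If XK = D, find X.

K is on the right of X, so right-multiply by K⁻¹: X = DK⁻¹.
det K = -7; the adjugate gives K⁻¹ = [[2/7, 3/7], [5/7, 4/7]].
X = DK⁻¹ = [[18, -3], [-14, 7]] · [[2/7, 3/7], [5/7, 4/7]] = [[3, 6], [1, -2]].

X = [[3, 6], [1, -2]]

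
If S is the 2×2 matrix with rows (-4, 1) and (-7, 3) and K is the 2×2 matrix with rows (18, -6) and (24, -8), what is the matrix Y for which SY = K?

Since S multiplies Y on the left, Y = S⁻¹K.
det S = -5, so S⁻¹ = [[-3/5, 1/5], [-7/5, 4/5]].
Y = S⁻¹K = [[-3/5, 1/5], [-7/5, 4/5]] · [[18, -6], [24, -8]] = [[-6, 2], [-6, 2]].

Y = [[-6, 2], [-6, 2]]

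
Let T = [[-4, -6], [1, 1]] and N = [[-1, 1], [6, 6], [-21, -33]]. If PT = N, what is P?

Since T sits to the right of P, P = NT⁻¹.
det T = 2; the adjugate gives T⁻¹ = [[1/2, 3], [-1/2, -2]].
P = NT⁻¹ = [[-1, 1], [6, 6], [-21, -33]] · [[1/2, 3], [-1/2, -2]] = [[-1, -5], [0, 6], [6, 3]].

P = [[-1, -5], [0, 6], [6, 3]]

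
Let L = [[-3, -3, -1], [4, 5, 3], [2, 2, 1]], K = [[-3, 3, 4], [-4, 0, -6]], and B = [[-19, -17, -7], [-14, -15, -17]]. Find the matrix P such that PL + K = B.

P = [[2, -4, 3], [-2, -5, 2]]

PL = B − K = [[-16, -20, -11], [-10, -15, -11]].
Since L sits to the right of P, P = (B − K)L⁻¹.
det L = -1, so L⁻¹ = [[1, -1, 4], [-2, 1, -5], [2, 0, 3]].
P = (B − K)L⁻¹ = [[2, -4, 3], [-2, -5, 2]].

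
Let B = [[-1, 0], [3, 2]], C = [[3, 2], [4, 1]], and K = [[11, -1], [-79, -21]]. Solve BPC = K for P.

P = [[3, -5], [-5, -2]]

Isolating P: multiply by B⁻¹ from the left and C⁻¹ from the right, so P = B⁻¹KC⁻¹.
det B = -2, so B⁻¹ = [[-1, 0], [3/2, 1/2]].
C has determinant -5; C⁻¹ = [[-1/5, 2/5], [4/5, -3/5]].
B⁻¹K = [[-11, 1], [-23, -12]].
P = (B⁻¹K)C⁻¹ = [[3, -5], [-5, -2]].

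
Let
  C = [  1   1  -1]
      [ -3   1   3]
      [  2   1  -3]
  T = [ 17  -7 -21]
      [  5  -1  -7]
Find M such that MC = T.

M = [[-6, -5, 4], [-2, -1, 2]]

Right-multiplying both sides by C⁻¹ gives M = TC⁻¹.
det C = -4, so C⁻¹ = [[3/2, -1/2, -1], [3/4, 1/4, 0], [5/4, -1/4, -1]].
M = TC⁻¹ = [[17, -7, -21], [5, -1, -7]] · [[3/2, -1/2, -1], [3/4, 1/4, 0], [5/4, -1/4, -1]] = [[-6, -5, 4], [-2, -1, 2]].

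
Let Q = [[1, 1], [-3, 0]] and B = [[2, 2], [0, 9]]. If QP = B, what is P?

Left-multiplying both sides by Q⁻¹ gives P = Q⁻¹B.
Q has determinant 3; Q⁻¹ = [[0, -1/3], [1, 1/3]].
P = Q⁻¹B = [[0, -1/3], [1, 1/3]] · [[2, 2], [0, 9]] = [[0, -3], [2, 5]].

P = [[0, -3], [2, 5]]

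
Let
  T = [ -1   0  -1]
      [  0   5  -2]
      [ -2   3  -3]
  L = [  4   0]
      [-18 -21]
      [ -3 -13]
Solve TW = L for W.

Left-multiplying both sides by T⁻¹ gives W = T⁻¹L.
T has determinant -1; T⁻¹ = [[9, 3, -5], [-4, -1, 2], [-10, -3, 5]].
W = T⁻¹L = [[9, 3, -5], [-4, -1, 2], [-10, -3, 5]] · [[4, 0], [-18, -21], [-3, -13]] = [[-3, 2], [-4, -5], [-1, -2]].

W = [[-3, 2], [-4, -5], [-1, -2]]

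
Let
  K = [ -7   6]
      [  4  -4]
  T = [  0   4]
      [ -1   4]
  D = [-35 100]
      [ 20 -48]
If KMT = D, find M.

Left-multiply by K⁻¹ and right-multiply by T⁻¹: M = K⁻¹DT⁻¹.
det K = 4, so K⁻¹ = [[-1, -3/2], [-1, -7/4]].
T has determinant 4; T⁻¹ = [[1, -1], [1/4, 0]].
K⁻¹D = [[5, -28], [0, -16]].
M = (K⁻¹D)T⁻¹ = [[-2, -5], [-4, 0]].

M = [[-2, -5], [-4, 0]]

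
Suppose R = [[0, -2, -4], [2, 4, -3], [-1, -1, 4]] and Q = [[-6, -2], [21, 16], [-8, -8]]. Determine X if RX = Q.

X = [[-1, -5], [5, 5], [-1, -2]]

R is on the left of X, so left-multiply by R⁻¹: X = R⁻¹Q.
det R = 2; the adjugate gives R⁻¹ = [[13/2, 6, 11], [-5/2, -2, -4], [1, 1, 2]].
X = R⁻¹Q = [[13/2, 6, 11], [-5/2, -2, -4], [1, 1, 2]] · [[-6, -2], [21, 16], [-8, -8]] = [[-1, -5], [5, 5], [-1, -2]].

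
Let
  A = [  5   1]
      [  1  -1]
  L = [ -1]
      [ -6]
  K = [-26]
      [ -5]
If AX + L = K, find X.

X = [[-4], [-5]]

AX = K − L = [[-25], [1]].
Left-multiplying both sides by A⁻¹ gives X = A⁻¹(K − L).
A has determinant -6; A⁻¹ = [[1/6, 1/6], [1/6, -5/6]].
X = A⁻¹(K − L) = [[-4], [-5]].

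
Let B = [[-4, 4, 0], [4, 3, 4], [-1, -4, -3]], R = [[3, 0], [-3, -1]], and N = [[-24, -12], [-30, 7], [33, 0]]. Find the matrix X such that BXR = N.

X = [[0, 0], [1, 3], [-5, -4]]

Left-multiply by B⁻¹ and right-multiply by R⁻¹: X = B⁻¹NR⁻¹.
B has determinant 4; B⁻¹ = [[7/4, 3, 4], [2, 3, 4], [-13/4, -5, -7]].
R has determinant -3; R⁻¹ = [[1/3, 0], [-1, -1]].
B⁻¹N = [[0, 0], [-6, -3], [-3, 4]].
X = (B⁻¹N)R⁻¹ = [[0, 0], [1, 3], [-5, -4]].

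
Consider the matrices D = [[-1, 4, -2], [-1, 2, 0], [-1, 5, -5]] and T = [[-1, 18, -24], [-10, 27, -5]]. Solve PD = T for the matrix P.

P = [[2, -5, 4], [5, 6, -1]]

D is on the right of P, so right-multiply by D⁻¹: P = TD⁻¹.
D has determinant -4; D⁻¹ = [[5/2, -5/2, -1], [5/4, -3/4, -1/2], [3/4, -1/4, -1/2]].
P = TD⁻¹ = [[-1, 18, -24], [-10, 27, -5]] · [[5/2, -5/2, -1], [5/4, -3/4, -1/2], [3/4, -1/4, -1/2]] = [[2, -5, 4], [5, 6, -1]].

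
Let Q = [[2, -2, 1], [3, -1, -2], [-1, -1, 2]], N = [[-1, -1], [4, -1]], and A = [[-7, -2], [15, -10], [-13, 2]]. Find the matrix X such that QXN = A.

Isolating X: multiply by Q⁻¹ from the left and N⁻¹ from the right, so X = Q⁻¹AN⁻¹.
det Q = -4, so Q⁻¹ = [[1, -3/4, -5/4], [1, -5/4, -7/4], [1, -1, -1]].
det N = 5, so N⁻¹ = [[-1/5, 1/5], [-4/5, -1/5]].
Q⁻¹A = [[-2, 3], [-3, 7], [-9, 6]].
X = (Q⁻¹A)N⁻¹ = [[-2, -1], [-5, -2], [-3, -3]].

X = [[-2, -1], [-5, -2], [-3, -3]]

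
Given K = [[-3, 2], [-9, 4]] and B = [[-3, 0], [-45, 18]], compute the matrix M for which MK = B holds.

M = [[-2, 1], [-3, 6]]

Right-multiplying both sides by K⁻¹ gives M = BK⁻¹.
det K = 6; the adjugate gives K⁻¹ = [[2/3, -1/3], [3/2, -1/2]].
M = BK⁻¹ = [[-3, 0], [-45, 18]] · [[2/3, -1/3], [3/2, -1/2]] = [[-2, 1], [-3, 6]].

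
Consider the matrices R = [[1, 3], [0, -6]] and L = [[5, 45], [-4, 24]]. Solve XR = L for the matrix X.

X = [[5, -5], [-4, -6]]

Since R sits to the right of X, X = LR⁻¹.
R has determinant -6; R⁻¹ = [[1, 1/2], [0, -1/6]].
X = LR⁻¹ = [[5, 45], [-4, 24]] · [[1, 1/2], [0, -1/6]] = [[5, -5], [-4, -6]].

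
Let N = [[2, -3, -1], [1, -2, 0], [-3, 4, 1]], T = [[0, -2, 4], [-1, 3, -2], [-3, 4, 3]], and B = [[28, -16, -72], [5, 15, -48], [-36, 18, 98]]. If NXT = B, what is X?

Left-multiply by N⁻¹ and right-multiply by T⁻¹: X = N⁻¹BT⁻¹.
N has determinant 1; N⁻¹ = [[-2, -1, -2], [-1, -1, -1], [-2, 1, -1]].
T has determinant 2; T⁻¹ = [[17/2, 11, -4], [9/2, 6, -2], [5/2, 3, -1]].
N⁻¹B = [[11, -19, -4], [3, -17, 22], [-15, 29, -2]].
X = (N⁻¹B)T⁻¹ = [[-2, -5, -2], [4, -3, 0], [-2, 3, 4]].

X = [[-2, -5, -2], [4, -3, 0], [-2, 3, 4]]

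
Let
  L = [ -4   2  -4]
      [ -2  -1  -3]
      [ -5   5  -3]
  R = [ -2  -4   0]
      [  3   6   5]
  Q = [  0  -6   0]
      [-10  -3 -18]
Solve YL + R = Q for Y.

Y = [[3, -2, -2], [5, 4, -3]]

YL = Q − R = [[2, -2, 0], [-13, -9, -23]].
Right-multiplying both sides by L⁻¹ gives Y = (Q − R)L⁻¹.
det L = 6; the adjugate gives L⁻¹ = [[3, -7/3, -5/3], [3/2, -4/3, -2/3], [-5/2, 5/3, 4/3]].
Y = (Q − R)L⁻¹ = [[3, -2, -2], [5, 4, -3]].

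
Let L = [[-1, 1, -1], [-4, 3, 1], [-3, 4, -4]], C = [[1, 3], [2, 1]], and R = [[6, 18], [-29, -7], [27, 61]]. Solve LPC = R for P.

P = [[-5, 4], [-4, 1], [-5, -3]]

Left-multiply by L⁻¹ and right-multiply by C⁻¹: P = L⁻¹RC⁻¹.
det L = 4, so L⁻¹ = [[-4, 0, 1], [-19/4, 1/4, 5/4], [-7/4, 1/4, 1/4]].
det C = -5; the adjugate gives C⁻¹ = [[-1/5, 3/5], [2/5, -1/5]].
L⁻¹R = [[3, -11], [-2, -11], [-11, -18]].
P = (L⁻¹R)C⁻¹ = [[-5, 4], [-4, 1], [-5, -3]].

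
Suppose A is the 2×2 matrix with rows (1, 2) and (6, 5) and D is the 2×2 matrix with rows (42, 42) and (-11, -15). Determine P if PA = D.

P = [[6, 6], [-5, -1]]

Right-multiplying both sides by A⁻¹ gives P = DA⁻¹.
A has determinant -7; A⁻¹ = [[-5/7, 2/7], [6/7, -1/7]].
P = DA⁻¹ = [[42, 42], [-11, -15]] · [[-5/7, 2/7], [6/7, -1/7]] = [[6, 6], [-5, -1]].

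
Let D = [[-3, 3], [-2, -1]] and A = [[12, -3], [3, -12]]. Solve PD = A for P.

Since D sits to the right of P, P = AD⁻¹.
D has determinant 9; D⁻¹ = [[-1/9, -1/3], [2/9, -1/3]].
P = AD⁻¹ = [[12, -3], [3, -12]] · [[-1/9, -1/3], [2/9, -1/3]] = [[-2, -3], [-3, 3]].

P = [[-2, -3], [-3, 3]]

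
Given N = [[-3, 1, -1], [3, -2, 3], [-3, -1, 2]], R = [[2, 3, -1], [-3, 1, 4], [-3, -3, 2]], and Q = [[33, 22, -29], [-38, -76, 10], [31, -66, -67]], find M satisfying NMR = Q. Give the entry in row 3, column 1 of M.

-4

M = N⁻¹QR⁻¹ (apply N⁻¹ on the left and R⁻¹ on the right).
det N = -3, so N⁻¹ = [[1/3, 1/3, -1/3], [5, 3, -2], [3, 2, -1]].
det R = -2, so R⁻¹ = [[-7, 3/2, -13/2], [3, -1/2, 5/2], [-6, 3/2, -11/2]].
N⁻¹Q = [[-12, 4, 16], [-11, 14, 19], [-8, -20, 0]].
M = (N⁻¹Q)R⁻¹ = [[0, 4, 0], [5, 5, 2], [-4, -2, 2]].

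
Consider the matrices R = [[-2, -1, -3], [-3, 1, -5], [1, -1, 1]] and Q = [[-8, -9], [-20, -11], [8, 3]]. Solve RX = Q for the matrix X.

X = [[4, 4], [-3, 1], [1, 0]]

R is on the left of X, so left-multiply by R⁻¹: X = R⁻¹Q.
det R = 4; the adjugate gives R⁻¹ = [[-1, 1, 2], [-1/2, 1/4, -1/4], [1/2, -3/4, -5/4]].
X = R⁻¹Q = [[-1, 1, 2], [-1/2, 1/4, -1/4], [1/2, -3/4, -5/4]] · [[-8, -9], [-20, -11], [8, 3]] = [[4, 4], [-3, 1], [1, 0]].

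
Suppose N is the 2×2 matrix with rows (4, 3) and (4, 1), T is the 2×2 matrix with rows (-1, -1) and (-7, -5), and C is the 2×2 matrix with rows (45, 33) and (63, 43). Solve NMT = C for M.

Left-multiply by N⁻¹ and right-multiply by T⁻¹: M = N⁻¹CT⁻¹.
det N = -8; the adjugate gives N⁻¹ = [[-1/8, 3/8], [1/2, -1/2]].
det T = -2, so T⁻¹ = [[5/2, -1/2], [-7/2, 1/2]].
N⁻¹C = [[18, 12], [-9, -5]].
M = (N⁻¹C)T⁻¹ = [[3, -3], [-5, 2]].

M = [[3, -3], [-5, 2]]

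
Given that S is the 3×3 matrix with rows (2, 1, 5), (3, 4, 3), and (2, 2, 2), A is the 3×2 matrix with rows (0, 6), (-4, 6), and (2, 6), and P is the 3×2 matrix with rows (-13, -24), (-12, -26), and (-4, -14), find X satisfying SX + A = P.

X = [[-2, -4], [1, -2], [-2, -4]]

SX = P − A = [[-13, -30], [-8, -32], [-6, -20]].
Left-multiplying both sides by S⁻¹ gives X = S⁻¹(P − A).
det S = -6, so S⁻¹ = [[-1/3, -4/3, 17/6], [0, 1, -3/2], [1/3, 1/3, -5/6]].
X = S⁻¹(P − A) = [[-2, -4], [1, -2], [-2, -4]].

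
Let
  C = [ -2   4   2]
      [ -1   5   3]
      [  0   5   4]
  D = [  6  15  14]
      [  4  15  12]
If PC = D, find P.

C is on the right of P, so right-multiply by C⁻¹: P = DC⁻¹.
det C = -4, so C⁻¹ = [[-5/4, 3/2, -1/2], [-1, 2, -1], [5/4, -5/2, 3/2]].
P = DC⁻¹ = [[6, 15, 14], [4, 15, 12]] · [[-5/4, 3/2, -1/2], [-1, 2, -1], [5/4, -5/2, 3/2]] = [[-5, 4, 3], [-5, 6, 1]].

P = [[-5, 4, 3], [-5, 6, 1]]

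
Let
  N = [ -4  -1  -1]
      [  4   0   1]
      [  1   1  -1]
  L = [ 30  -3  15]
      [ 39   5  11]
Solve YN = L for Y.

Since N sits to the right of Y, Y = LN⁻¹.
N has determinant -5; N⁻¹ = [[1/5, 2/5, 1/5], [-1, -1, 0], [-4/5, -3/5, -4/5]].
Y = LN⁻¹ = [[30, -3, 15], [39, 5, 11]] · [[1/5, 2/5, 1/5], [-1, -1, 0], [-4/5, -3/5, -4/5]] = [[-3, 6, -6], [-6, 4, -1]].

Y = [[-3, 6, -6], [-6, 4, -1]]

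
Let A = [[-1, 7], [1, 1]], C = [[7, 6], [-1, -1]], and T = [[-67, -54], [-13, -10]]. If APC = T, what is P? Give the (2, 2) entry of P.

Left-multiply by A⁻¹ and right-multiply by C⁻¹: P = A⁻¹TC⁻¹.
det A = -8; the adjugate gives A⁻¹ = [[-1/8, 7/8], [1/8, 1/8]].
det C = -1; the adjugate gives C⁻¹ = [[1, 6], [-1, -7]].
A⁻¹T = [[-3, -2], [-10, -8]].
P = (A⁻¹T)C⁻¹ = [[-1, -4], [-2, -4]].

-4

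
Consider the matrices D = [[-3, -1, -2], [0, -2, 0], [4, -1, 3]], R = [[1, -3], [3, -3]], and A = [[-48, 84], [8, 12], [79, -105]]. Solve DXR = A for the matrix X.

Isolating X: multiply by D⁻¹ from the left and R⁻¹ from the right, so X = D⁻¹AR⁻¹.
D has determinant 2; D⁻¹ = [[-3, 5/2, -2], [0, -1/2, 0], [4, -7/2, 3]].
R has determinant 6; R⁻¹ = [[-1/2, 1/2], [-1/2, 1/6]].
D⁻¹A = [[6, -12], [-4, -6], [17, -21]].
X = (D⁻¹A)R⁻¹ = [[3, 1], [5, -3], [2, 5]].

X = [[3, 1], [5, -3], [2, 5]]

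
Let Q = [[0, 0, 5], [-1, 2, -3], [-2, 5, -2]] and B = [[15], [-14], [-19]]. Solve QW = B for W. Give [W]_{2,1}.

Left-multiplying both sides by Q⁻¹ gives W = Q⁻¹B.
det Q = -5; the adjugate gives Q⁻¹ = [[-11/5, -5, 2], [-4/5, -2, 1], [1/5, 0, 0]].
W = Q⁻¹B = [[-11/5, -5, 2], [-4/5, -2, 1], [1/5, 0, 0]] · [[15], [-14], [-19]] = [[-1], [-3], [3]].

-3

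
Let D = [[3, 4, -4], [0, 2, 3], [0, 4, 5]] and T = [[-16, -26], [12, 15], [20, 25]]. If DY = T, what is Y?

Y = [[0, -2], [0, 0], [4, 5]]

Since D multiplies Y on the left, Y = D⁻¹T.
det D = -6, so D⁻¹ = [[1/3, 6, -10/3], [0, -5/2, 3/2], [0, 2, -1]].
Y = D⁻¹T = [[1/3, 6, -10/3], [0, -5/2, 3/2], [0, 2, -1]] · [[-16, -26], [12, 15], [20, 25]] = [[0, -2], [0, 0], [4, 5]].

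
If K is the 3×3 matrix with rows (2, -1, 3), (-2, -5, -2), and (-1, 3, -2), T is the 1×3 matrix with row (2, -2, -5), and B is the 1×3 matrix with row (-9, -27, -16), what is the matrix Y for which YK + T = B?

Y = [[-5, 3, -5]]

YK = B − T = [[-11, -25, -11]].
Since K sits to the right of Y, Y = (B − T)K⁻¹.
K has determinant 1; K⁻¹ = [[16, 7, 17], [-2, -1, -2], [-11, -5, -12]].
Y = (B − T)K⁻¹ = [[-5, 3, -5]].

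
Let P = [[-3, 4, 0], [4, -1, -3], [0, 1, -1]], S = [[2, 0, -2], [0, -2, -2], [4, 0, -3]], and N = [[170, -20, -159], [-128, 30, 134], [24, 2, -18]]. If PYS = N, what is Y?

Y = P⁻¹NS⁻¹ (apply P⁻¹ on the left and S⁻¹ on the right).
det P = 4, so P⁻¹ = [[1, 1, -3], [1, 3/4, -9/4], [1, 3/4, -13/4]].
det S = -4; the adjugate gives S⁻¹ = [[-3/2, 0, 1], [2, -1/2, -1], [-2, 0, 1]].
P⁻¹N = [[-30, 4, 29], [20, -2, -18], [-4, -4, 0]].
Y = (P⁻¹N)S⁻¹ = [[-5, -2, -5], [2, 1, 4], [-2, 2, 0]].

Y = [[-5, -2, -5], [2, 1, 4], [-2, 2, 0]]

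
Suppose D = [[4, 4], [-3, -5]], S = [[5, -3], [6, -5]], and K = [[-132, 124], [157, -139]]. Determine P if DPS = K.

P = D⁻¹KS⁻¹ (apply D⁻¹ on the left and S⁻¹ on the right).
det D = -8, so D⁻¹ = [[5/8, 1/2], [-3/8, -1/2]].
det S = -7; the adjugate gives S⁻¹ = [[5/7, -3/7], [6/7, -5/7]].
D⁻¹K = [[-4, 8], [-29, 23]].
P = (D⁻¹K)S⁻¹ = [[4, -4], [-1, -4]].

P = [[4, -4], [-1, -4]]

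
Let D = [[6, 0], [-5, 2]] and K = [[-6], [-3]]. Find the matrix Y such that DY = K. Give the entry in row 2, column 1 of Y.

D is on the left of Y, so left-multiply by D⁻¹: Y = D⁻¹K.
det D = 12, so D⁻¹ = [[1/6, 0], [5/12, 1/2]].
Y = D⁻¹K = [[1/6, 0], [5/12, 1/2]] · [[-6], [-3]] = [[-1], [-4]].

-4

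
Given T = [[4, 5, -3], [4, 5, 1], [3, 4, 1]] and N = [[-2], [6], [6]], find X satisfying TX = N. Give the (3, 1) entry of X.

2

Since T multiplies X on the left, X = T⁻¹N.
det T = -4; the adjugate gives T⁻¹ = [[-1/4, 17/4, -5], [1/4, -13/4, 4], [-1/4, 1/4, 0]].
X = T⁻¹N = [[-1/4, 17/4, -5], [1/4, -13/4, 4], [-1/4, 1/4, 0]] · [[-2], [6], [6]] = [[-4], [4], [2]].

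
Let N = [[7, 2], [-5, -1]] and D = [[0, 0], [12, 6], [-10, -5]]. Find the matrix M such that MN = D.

M = [[0, 0], [6, 6], [-5, -5]]

Since N sits to the right of M, M = DN⁻¹.
det N = 3, so N⁻¹ = [[-1/3, -2/3], [5/3, 7/3]].
M = DN⁻¹ = [[0, 0], [12, 6], [-10, -5]] · [[-1/3, -2/3], [5/3, 7/3]] = [[0, 0], [6, 6], [-5, -5]].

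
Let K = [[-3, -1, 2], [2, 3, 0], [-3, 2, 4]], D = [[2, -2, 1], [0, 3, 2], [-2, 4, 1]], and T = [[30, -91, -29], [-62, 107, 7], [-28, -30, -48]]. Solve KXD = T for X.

X = K⁻¹TD⁻¹ (apply K⁻¹ on the left and D⁻¹ on the right).
det K = -2, so K⁻¹ = [[-6, -4, 3], [4, 3, -2], [-13/2, -9/2, 7/2]].
D has determinant 4; D⁻¹ = [[-5/4, 3/2, -7/4], [-1, 1, -1], [3/2, -1, 3/2]].
K⁻¹T = [[-16, 28, 2], [-10, 17, 1], [-14, 5, -11]].
X = (K⁻¹T)D⁻¹ = [[-5, 2, 3], [-3, 1, 2], [-4, -5, 3]].

X = [[-5, 2, 3], [-3, 1, 2], [-4, -5, 3]]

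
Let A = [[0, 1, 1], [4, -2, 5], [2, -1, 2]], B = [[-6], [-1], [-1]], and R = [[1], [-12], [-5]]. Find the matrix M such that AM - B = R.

AM = R + B = [[-5], [-13], [-6]].
A is on the left of M, so left-multiply by A⁻¹: M = A⁻¹(R + B).
det A = 2; the adjugate gives A⁻¹ = [[1/2, -3/2, 7/2], [1, -1, 2], [0, 1, -2]].
M = A⁻¹(R + B) = [[-4], [-4], [-1]].

M = [[-4], [-4], [-1]]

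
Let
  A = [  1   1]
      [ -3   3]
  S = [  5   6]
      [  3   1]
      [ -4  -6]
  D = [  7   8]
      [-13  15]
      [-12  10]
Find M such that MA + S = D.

MA = D − S = [[2, 2], [-16, 14], [-8, 16]].
Since A sits to the right of M, M = (D − S)A⁻¹.
A has determinant 6; A⁻¹ = [[1/2, -1/6], [1/2, 1/6]].
M = (D − S)A⁻¹ = [[2, 0], [-1, 5], [4, 4]].

M = [[2, 0], [-1, 5], [4, 4]]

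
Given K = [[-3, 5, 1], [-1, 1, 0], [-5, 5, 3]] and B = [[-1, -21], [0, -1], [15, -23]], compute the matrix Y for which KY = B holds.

Y = [[-3, -5], [-3, -6], [5, -6]]

Since K multiplies Y on the left, Y = K⁻¹B.
det K = 6, so K⁻¹ = [[1/2, -5/3, -1/6], [1/2, -2/3, -1/6], [0, -5/3, 1/3]].
Y = K⁻¹B = [[1/2, -5/3, -1/6], [1/2, -2/3, -1/6], [0, -5/3, 1/3]] · [[-1, -21], [0, -1], [15, -23]] = [[-3, -5], [-3, -6], [5, -6]].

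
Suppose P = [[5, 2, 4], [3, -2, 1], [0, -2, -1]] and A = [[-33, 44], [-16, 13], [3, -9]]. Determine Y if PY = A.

Since P multiplies Y on the left, Y = P⁻¹A.
P has determinant 2; P⁻¹ = [[2, -3, 5], [3/2, -5/2, 7/2], [-3, 5, -8]].
Y = P⁻¹A = [[2, -3, 5], [3/2, -5/2, 7/2], [-3, 5, -8]] · [[-33, 44], [-16, 13], [3, -9]] = [[-3, 4], [1, 2], [-5, 5]].

Y = [[-3, 4], [1, 2], [-5, 5]]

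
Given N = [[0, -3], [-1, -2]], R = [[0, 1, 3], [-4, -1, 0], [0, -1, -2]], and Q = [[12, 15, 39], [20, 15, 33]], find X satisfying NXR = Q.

Isolating X: multiply by N⁻¹ from the left and R⁻¹ from the right, so X = N⁻¹QR⁻¹.
det N = -3; the adjugate gives N⁻¹ = [[2/3, -1], [-1/3, 0]].
det R = 4; the adjugate gives R⁻¹ = [[1/2, -1/4, 3/4], [-2, 0, -3], [1, 0, 1]].
N⁻¹Q = [[-12, -5, -7], [-4, -5, -13]].
X = (N⁻¹Q)R⁻¹ = [[-3, 3, -1], [-5, 1, -1]].

X = [[-3, 3, -1], [-5, 1, -1]]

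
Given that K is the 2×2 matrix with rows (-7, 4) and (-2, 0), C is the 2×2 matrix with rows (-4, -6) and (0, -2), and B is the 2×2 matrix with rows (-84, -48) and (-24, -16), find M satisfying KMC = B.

M = [[-3, 5], [0, -1]]

Isolating M: multiply by K⁻¹ from the left and C⁻¹ from the right, so M = K⁻¹BC⁻¹.
det K = 8; the adjugate gives K⁻¹ = [[0, -1/2], [1/4, -7/8]].
det C = 8; the adjugate gives C⁻¹ = [[-1/4, 3/4], [0, -1/2]].
K⁻¹B = [[12, 8], [0, 2]].
M = (K⁻¹B)C⁻¹ = [[-3, 5], [0, -1]].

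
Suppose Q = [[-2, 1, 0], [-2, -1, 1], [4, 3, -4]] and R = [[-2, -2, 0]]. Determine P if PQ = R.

P = [[-1, 4, 1]]

Since Q sits to the right of P, P = RQ⁻¹.
det Q = -6, so Q⁻¹ = [[-1/6, -2/3, -1/6], [2/3, -4/3, -1/3], [1/3, -5/3, -2/3]].
P = RQ⁻¹ = [[-2, -2, 0]] · [[-1/6, -2/3, -1/6], [2/3, -4/3, -1/3], [1/3, -5/3, -2/3]] = [[-1, 4, 1]].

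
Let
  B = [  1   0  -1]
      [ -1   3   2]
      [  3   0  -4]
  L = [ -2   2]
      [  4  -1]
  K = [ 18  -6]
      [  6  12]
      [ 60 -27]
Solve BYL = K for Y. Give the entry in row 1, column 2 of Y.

5

Isolating Y: multiply by B⁻¹ from the left and L⁻¹ from the right, so Y = B⁻¹KL⁻¹.
det B = -3, so B⁻¹ = [[4, 0, -1], [-2/3, 1/3, 1/3], [3, 0, -1]].
det L = -6, so L⁻¹ = [[1/6, 1/3], [2/3, 1/3]].
B⁻¹K = [[12, 3], [10, -1], [-6, 9]].
Y = (B⁻¹K)L⁻¹ = [[4, 5], [1, 3], [5, 1]].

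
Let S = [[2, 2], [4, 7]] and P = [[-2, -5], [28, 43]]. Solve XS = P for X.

X = [[1, -1], [4, 5]]

Since S sits to the right of X, X = PS⁻¹.
det S = 6; the adjugate gives S⁻¹ = [[7/6, -1/3], [-2/3, 1/3]].
X = PS⁻¹ = [[-2, -5], [28, 43]] · [[7/6, -1/3], [-2/3, 1/3]] = [[1, -1], [4, 5]].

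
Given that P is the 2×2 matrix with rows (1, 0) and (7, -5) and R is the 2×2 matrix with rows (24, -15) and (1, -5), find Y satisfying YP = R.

Since P sits to the right of Y, Y = RP⁻¹.
P has determinant -5; P⁻¹ = [[1, 0], [7/5, -1/5]].
Y = RP⁻¹ = [[24, -15], [1, -5]] · [[1, 0], [7/5, -1/5]] = [[3, 3], [-6, 1]].

Y = [[3, 3], [-6, 1]]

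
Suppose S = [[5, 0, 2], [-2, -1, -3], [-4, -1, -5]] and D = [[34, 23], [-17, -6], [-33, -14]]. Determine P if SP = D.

Left-multiplying both sides by S⁻¹ gives P = S⁻¹D.
det S = 6, so S⁻¹ = [[1/3, -1/3, 1/3], [1/3, -17/6, 11/6], [-1/3, 5/6, -5/6]].
P = S⁻¹D = [[1/3, -1/3, 1/3], [1/3, -17/6, 11/6], [-1/3, 5/6, -5/6]] · [[34, 23], [-17, -6], [-33, -14]] = [[6, 5], [-1, -1], [2, -1]].

P = [[6, 5], [-1, -1], [2, -1]]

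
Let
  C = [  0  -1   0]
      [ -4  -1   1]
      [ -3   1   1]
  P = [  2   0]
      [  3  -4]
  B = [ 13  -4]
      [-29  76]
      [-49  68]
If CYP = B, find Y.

Y = C⁻¹BP⁻¹ (apply C⁻¹ on the left and P⁻¹ on the right).
C has determinant -1; C⁻¹ = [[2, -1, 1], [-1, 0, 0], [7, -3, 4]].
det P = -8; the adjugate gives P⁻¹ = [[1/2, 0], [3/8, -1/4]].
C⁻¹B = [[6, -16], [-13, 4], [-18, 16]].
Y = (C⁻¹B)P⁻¹ = [[-3, 4], [-5, -1], [-3, -4]].

Y = [[-3, 4], [-5, -1], [-3, -4]]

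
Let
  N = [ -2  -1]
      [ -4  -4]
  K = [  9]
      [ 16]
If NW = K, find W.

W = [[-5], [1]]

Since N multiplies W on the left, W = N⁻¹K.
det N = 4, so N⁻¹ = [[-1, 1/4], [1, -1/2]].
W = N⁻¹K = [[-1, 1/4], [1, -1/2]] · [[9], [16]] = [[-5], [1]].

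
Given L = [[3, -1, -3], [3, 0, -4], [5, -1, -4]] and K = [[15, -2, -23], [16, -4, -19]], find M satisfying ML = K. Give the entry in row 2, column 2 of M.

Right-multiplying both sides by L⁻¹ gives M = KL⁻¹.
det L = 5; the adjugate gives L⁻¹ = [[-4/5, -1/5, 4/5], [-8/5, 3/5, 3/5], [-3/5, -2/5, 3/5]].
M = KL⁻¹ = [[15, -2, -23], [16, -4, -19]] · [[-4/5, -1/5, 4/5], [-8/5, 3/5, 3/5], [-3/5, -2/5, 3/5]] = [[5, 5, -3], [5, 2, -1]].

2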